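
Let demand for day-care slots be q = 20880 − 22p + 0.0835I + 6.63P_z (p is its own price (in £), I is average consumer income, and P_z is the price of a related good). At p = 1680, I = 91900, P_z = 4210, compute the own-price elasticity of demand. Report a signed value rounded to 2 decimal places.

At the given values, q = 20880 − 22(1680) + 0.0835(91900) + 6.63(4210) = 19505.95.
∂q/∂p = −22.
E = (-22) × (1680/19505.95) = -1.8948…

-1.89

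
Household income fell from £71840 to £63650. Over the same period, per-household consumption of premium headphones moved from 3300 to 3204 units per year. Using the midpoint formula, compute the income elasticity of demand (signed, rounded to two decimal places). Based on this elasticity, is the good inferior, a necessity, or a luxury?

%ΔQ = (3204 − 3300)/[( 3300 + 3204)/2] = -96/3252 = -0.029520…
%ΔIncome = (63650 − 71840)/[( 71840 + 63650)/2] = -8190/67745 = -0.120894…
E_income = (-96/3252) / (-8190/67745) = 0.2441…
0 < E_income < 1 ⇒ normal good, necessity.

0.24; necessity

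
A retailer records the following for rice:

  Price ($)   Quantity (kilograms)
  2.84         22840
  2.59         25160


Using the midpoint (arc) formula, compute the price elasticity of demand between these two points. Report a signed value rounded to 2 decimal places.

%ΔQ = (25160 − 22840) / [(22840 + 25160)/2] = 2320/24000 = 0.096666…
%ΔP = (2.59 − 2.84) / [(2.84 + 2.59)/2] = -0.25/2.715 = -0.092081…
Arc Ed = %ΔQ / %ΔP = (2320/24000) / (-0.25/2.715) = -1.0498

-1.05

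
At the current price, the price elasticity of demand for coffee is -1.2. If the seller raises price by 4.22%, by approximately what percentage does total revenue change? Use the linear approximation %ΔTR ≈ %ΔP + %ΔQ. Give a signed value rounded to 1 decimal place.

-0.8%

%ΔQ ≈ Ed × %ΔP = (-1.2) × (+4.22%) = -5.0640%
%ΔTR ≈ %ΔP + %ΔQ = (+4.22%) + (-5.0640%) = -0.8440%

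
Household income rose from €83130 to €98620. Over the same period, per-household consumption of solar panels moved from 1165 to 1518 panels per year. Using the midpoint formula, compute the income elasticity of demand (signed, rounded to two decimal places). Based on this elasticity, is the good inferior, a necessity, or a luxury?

%ΔQ = (1518 − 1165)/[( 1165 + 1518)/2] = 353/1341.5 = 0.263138…
%ΔIncome = (98620 − 83130)/[( 83130 + 98620)/2] = 15490/90875 = 0.170453…
E_income = (353/1341.5) / (15490/90875) = 1.5437…
E_income > 1 ⇒ normal good, luxury.

1.54; luxury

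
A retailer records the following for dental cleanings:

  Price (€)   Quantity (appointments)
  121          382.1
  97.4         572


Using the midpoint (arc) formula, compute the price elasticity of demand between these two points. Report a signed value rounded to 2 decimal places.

%ΔQ = (572 − 382.1) / [(382.1 + 572)/2] = 189.9/477.05 = 0.398071…
%ΔP = (97.4 − 121) / [(121 + 97.4)/2] = -23.6/109.2 = -0.216117…
Arc Ed = %ΔQ / %ΔP = (189.9/477.05) / (-23.6/109.2) = -1.8419…

-1.84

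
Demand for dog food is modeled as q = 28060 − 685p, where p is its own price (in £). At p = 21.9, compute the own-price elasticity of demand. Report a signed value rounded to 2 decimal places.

-1.15

At the given values, q = 28060 − 685(21.9) = 13058.5.
∂q/∂p = −685.
E = (-685) × (21.9/13058.5) = -1.1487…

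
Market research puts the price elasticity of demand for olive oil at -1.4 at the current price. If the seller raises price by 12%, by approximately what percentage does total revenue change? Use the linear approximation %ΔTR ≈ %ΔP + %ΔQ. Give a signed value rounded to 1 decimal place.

%ΔQ ≈ Ed × %ΔP = (-1.4) × (+12%) = -16.8000%
%ΔTR ≈ %ΔP + %ΔQ = (+12%) + (-16.8000%) = -4.8000%

-4.8%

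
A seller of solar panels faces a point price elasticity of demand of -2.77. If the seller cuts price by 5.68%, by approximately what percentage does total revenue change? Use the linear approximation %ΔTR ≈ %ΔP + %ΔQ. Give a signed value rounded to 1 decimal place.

+10.1%

%ΔQ ≈ Ed × %ΔP = (-2.77) × (-5.68%) = +15.7336%
%ΔTR ≈ %ΔP + %ΔQ = (-5.68%) + (+15.7336%) = +10.0536%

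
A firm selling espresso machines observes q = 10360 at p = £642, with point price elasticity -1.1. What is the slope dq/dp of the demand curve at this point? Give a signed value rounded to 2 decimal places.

Ed = (dq/dp)·(p/q) ⇒ dq/dp = Ed·q/p = (-1.1)·10360/642 = -17.7507…

-17.75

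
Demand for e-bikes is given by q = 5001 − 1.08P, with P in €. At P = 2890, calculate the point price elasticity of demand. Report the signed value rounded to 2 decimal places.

-1.66

dq/dP = −1.08. At P = 2890, q = 5001 − 1.08(2890) = 1879.8.
Ed = (dq/dP)·(P/q) = −1.08 × (2890/1879.8) = -1.6603…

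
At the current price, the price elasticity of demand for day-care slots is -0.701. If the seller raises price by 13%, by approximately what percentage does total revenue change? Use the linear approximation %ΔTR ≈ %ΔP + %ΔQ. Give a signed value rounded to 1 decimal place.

%ΔQ ≈ Ed × %ΔP = (-0.701) × (+13%) = -9.1130%
%ΔTR ≈ %ΔP + %ΔQ = (+13%) + (-9.1130%) = +3.8870%

+3.9%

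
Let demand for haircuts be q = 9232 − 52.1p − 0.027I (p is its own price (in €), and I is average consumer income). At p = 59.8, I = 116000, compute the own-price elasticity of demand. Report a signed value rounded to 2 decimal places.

At the given values, q = 9232 − 52.1(59.8) − 0.027(116000) = 2984.42.
∂q/∂p = −52.1.
E = (-52.1) × (59.8/2984.42) = -1.0439…

-1.04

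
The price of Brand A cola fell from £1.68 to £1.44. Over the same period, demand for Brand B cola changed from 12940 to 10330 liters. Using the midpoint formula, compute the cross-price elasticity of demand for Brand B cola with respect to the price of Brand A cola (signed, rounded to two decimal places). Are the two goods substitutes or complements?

%ΔQ_{Brand B cola} = (10330 − 12940)/avg = -2610/11635 = -0.224323…
%ΔP_{Brand A cola} = (1.44 − 1.68)/avg = -0.24/1.56 = -0.153846…
E_cross = (-2610/11635) / (-0.24/1.56) = 1.4581…
E_cross > 0 ⇒ the goods are substitutes.

1.46; substitutes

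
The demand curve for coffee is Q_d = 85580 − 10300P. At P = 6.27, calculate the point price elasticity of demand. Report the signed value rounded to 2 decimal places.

-3.08

dQ_d/dP = −10300. At P = 6.27, Q_d = 85580 − 10300(6.27) = 20999.
Ed = (dQ_d/dP)·(P/Q_d) = −10300 × (6.27/20999) = -3.0754…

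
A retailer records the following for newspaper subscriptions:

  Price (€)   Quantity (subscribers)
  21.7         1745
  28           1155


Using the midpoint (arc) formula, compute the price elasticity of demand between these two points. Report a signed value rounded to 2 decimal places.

-1.60

%ΔQ = (1155 − 1745) / [(1745 + 1155)/2] = -590/1450 = -0.406896…
%ΔP = (28 − 21.7) / [(21.7 + 28)/2] = 6.3/24.85 = 0.253521…
Arc Ed = %ΔQ / %ΔP = (-590/1450) / (6.3/24.85) = -1.6049…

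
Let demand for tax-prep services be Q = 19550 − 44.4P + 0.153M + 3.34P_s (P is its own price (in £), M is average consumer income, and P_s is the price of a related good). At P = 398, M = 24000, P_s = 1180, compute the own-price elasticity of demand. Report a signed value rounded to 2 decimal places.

At the given values, Q = 19550 − 44.4(398) + 0.153(24000) + 3.34(1180) = 9492.
∂Q/∂P = −44.4.
E = (-44.4) × (398/9492) = -1.8616…

-1.86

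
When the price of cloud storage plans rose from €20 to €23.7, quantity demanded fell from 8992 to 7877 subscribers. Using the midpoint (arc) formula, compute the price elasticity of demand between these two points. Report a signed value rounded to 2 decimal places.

-0.78

%ΔQ = (7877 − 8992) / [(8992 + 7877)/2] = -1115/8434.5 = -0.132195…
%ΔP = (23.7 − 20) / [(20 + 23.7)/2] = 3.7/21.85 = 0.169336…
Arc Ed = %ΔQ / %ΔP = (-1115/8434.5) / (3.7/21.85) = -0.7806…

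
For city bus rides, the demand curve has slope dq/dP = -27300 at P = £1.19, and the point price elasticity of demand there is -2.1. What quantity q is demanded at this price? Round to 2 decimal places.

Ed = (dq/dP)·(P/q) ⇒ q = (dq/dP)·P/Ed = (-27300)·1.19/(-2.1) = 15470

15470.00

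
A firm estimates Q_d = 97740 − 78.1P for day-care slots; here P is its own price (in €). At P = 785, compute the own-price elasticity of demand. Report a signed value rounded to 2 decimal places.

At the given values, Q_d = 97740 − 78.1(785) = 36431.5.
∂Q_d/∂P = −78.1.
E = (-78.1) × (785/36431.5) = -1.6828…

-1.68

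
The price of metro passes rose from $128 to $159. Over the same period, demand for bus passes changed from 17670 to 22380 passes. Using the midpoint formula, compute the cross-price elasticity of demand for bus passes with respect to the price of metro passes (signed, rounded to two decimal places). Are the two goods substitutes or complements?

%ΔQ_{bus passes} = (22380 − 17670)/avg = 4710/20025 = 0.235205…
%ΔP_{metro passes} = (159 − 128)/avg = 31/143.5 = 0.216027…
E_cross = (4710/20025) / (31/143.5) = 1.0887…
E_cross > 0 ⇒ the goods are substitutes.

1.09; substitutes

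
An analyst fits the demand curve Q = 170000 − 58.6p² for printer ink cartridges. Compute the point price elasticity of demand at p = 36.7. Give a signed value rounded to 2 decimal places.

-1.73

dQ/dp = −2·58.6·p = -4301.24. At p = 36.7, Q = 91072.246.
Ed = (dQ/dp)·(p/Q) = (-4301.24) × (36.7/91072.246) = -1.7332…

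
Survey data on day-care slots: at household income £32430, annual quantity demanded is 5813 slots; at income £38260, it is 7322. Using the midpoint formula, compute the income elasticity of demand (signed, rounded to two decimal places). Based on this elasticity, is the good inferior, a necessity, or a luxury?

%ΔQ = (7322 − 5813)/[( 5813 + 7322)/2] = 1509/6567.5 = 0.229767…
%ΔIncome = (38260 − 32430)/[( 32430 + 38260)/2] = 5830/35345 = 0.164945…
E_income = (1509/6567.5) / (5830/35345) = 1.3929…
E_income > 1 ⇒ normal good, luxury.

1.39; luxury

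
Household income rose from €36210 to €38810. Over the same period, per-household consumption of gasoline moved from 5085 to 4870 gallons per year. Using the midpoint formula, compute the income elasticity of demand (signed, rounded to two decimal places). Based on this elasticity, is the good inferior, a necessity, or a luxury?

%ΔQ = (4870 − 5085)/[( 5085 + 4870)/2] = -215/4977.5 = -0.043194…
%ΔIncome = (38810 − 36210)/[( 36210 + 38810)/2] = 2600/37510 = 0.069314…
E_income = (-215/4977.5) / (2600/37510) = -0.6231…
E_income < 0 ⇒ inferior good.

-0.62; inferior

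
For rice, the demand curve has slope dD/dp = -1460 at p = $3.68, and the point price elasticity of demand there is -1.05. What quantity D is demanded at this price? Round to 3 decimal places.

Ed = (dD/dp)·(p/D) ⇒ D = (dD/dp)·p/Ed = (-1460)·3.68/(-1.05) = 5116.95238…

5116.952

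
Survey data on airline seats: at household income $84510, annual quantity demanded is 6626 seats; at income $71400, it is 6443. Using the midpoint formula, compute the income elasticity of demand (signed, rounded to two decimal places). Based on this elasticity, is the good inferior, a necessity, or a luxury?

%ΔQ = (6443 − 6626)/[( 6626 + 6443)/2] = -183/6534.5 = -0.028005…
%ΔIncome = (71400 − 84510)/[( 84510 + 71400)/2] = -13110/77955 = -0.168173…
E_income = (-183/6534.5) / (-13110/77955) = 0.1665…
0 < E_income < 1 ⇒ normal good, necessity.

0.17; necessity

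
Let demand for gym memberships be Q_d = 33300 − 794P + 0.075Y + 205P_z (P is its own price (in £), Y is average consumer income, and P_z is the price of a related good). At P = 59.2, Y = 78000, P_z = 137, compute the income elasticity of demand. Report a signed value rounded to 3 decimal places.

At the given values, Q_d = 33300 − 794(59.2) + 0.075(78000) + 205(137) = 20230.2.
∂Q_d/∂Y = 0.075.
E = (0.075) × (78000/20230.2) = 0.28917…

0.289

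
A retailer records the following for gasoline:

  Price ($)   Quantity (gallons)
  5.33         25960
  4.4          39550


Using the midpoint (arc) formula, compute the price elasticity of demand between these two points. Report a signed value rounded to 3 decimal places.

%ΔQ = (39550 − 25960) / [(25960 + 39550)/2] = 13590/32755 = 0.414898…
%ΔP = (4.4 − 5.33) / [(5.33 + 4.4)/2] = -0.93/4.865 = -0.191161…
Arc Ed = %ΔQ / %ΔP = (13590/32755) / (-0.93/4.865) = -2.17040…

-2.170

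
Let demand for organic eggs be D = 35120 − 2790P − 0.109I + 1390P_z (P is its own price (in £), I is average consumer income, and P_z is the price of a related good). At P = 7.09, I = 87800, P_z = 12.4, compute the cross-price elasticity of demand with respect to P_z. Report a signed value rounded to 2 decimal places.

At the given values, D = 35120 − 2790(7.09) − 0.109(87800) + 1390(12.4) = 23004.7.
∂D/∂P_z = 1390.
E = (1390) × (12.4/23004.7) = 0.7492…

0.75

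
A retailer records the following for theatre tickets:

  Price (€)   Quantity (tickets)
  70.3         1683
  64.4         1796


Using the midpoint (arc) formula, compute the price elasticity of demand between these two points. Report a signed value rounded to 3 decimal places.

-0.742

%ΔQ = (1796 − 1683) / [(1683 + 1796)/2] = 113/1739.5 = 0.064961…
%ΔP = (64.4 − 70.3) / [(70.3 + 64.4)/2] = -5.9/67.35 = -0.087602…
Arc Ed = %ΔQ / %ΔP = (113/1739.5) / (-5.9/67.35) = -0.74154…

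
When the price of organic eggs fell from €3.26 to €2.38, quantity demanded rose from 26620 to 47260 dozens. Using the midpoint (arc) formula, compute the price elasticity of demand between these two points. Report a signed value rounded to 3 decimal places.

-1.791

%ΔQ = (47260 − 26620) / [(26620 + 47260)/2] = 20640/36940 = 0.558743…
%ΔP = (2.38 − 3.26) / [(3.26 + 2.38)/2] = -0.88/2.82 = -0.312056…
Arc Ed = %ΔQ / %ΔP = (20640/36940) / (-0.88/2.82) = -1.79052…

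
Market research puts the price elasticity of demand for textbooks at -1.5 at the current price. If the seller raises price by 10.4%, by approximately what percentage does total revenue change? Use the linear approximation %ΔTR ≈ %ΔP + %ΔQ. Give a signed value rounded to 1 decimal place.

%ΔQ ≈ Ed × %ΔP = (-1.5) × (+10.4%) = -15.6000%
%ΔTR ≈ %ΔP + %ΔQ = (+10.4%) + (-15.6000%) = -5.2000%

-5.2%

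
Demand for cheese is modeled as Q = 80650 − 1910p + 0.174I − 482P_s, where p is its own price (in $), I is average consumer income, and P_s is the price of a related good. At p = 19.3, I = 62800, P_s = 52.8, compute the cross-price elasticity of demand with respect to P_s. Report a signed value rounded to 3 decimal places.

At the given values, Q = 80650 − 1910(19.3) + 0.174(62800) − 482(52.8) = 29264.6.
∂Q/∂P_s = -482.
E = (-482) × (52.8/29264.6) = -0.86963…

-0.870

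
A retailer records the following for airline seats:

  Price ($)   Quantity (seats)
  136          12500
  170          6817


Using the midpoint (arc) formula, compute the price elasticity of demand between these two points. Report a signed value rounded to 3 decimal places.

%ΔQ = (6817 − 12500) / [(12500 + 6817)/2] = -5683/9658.5 = -0.588393…
%ΔP = (170 − 136) / [(136 + 170)/2] = 34/153 = 0.222222…
Arc Ed = %ΔQ / %ΔP = (-5683/9658.5) / (34/153) = -2.64777…

-2.648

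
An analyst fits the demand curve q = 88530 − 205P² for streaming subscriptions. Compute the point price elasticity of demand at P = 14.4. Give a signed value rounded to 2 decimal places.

-1.85

dq/dP = −2·205·P = -5904. At P = 14.4, q = 46021.2.
Ed = (dq/dP)·(P/q) = (-5904) × (14.4/46021.2) = -1.8473…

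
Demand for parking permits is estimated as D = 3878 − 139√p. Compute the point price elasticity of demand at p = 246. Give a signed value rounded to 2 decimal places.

dD/dp = −139/(2√p) = -4.43116. At p = 246, D = 1697.87.
Ed = (dD/dp)·(p/D) = (-4.43116) × (246/1697.87) = -0.6420…

-0.64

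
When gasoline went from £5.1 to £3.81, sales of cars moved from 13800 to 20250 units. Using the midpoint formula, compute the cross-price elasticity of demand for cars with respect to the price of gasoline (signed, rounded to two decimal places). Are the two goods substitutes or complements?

-1.31; complements

%ΔQ_{cars} = (20250 − 13800)/avg = 6450/17025 = 0.378854…
%ΔP_{gasoline} = (3.81 − 5.1)/avg = -1.29/4.455 = -0.289562…
E_cross = (6450/17025) / (-1.29/4.455) = -1.3083…
E_cross < 0 ⇒ the goods are complements.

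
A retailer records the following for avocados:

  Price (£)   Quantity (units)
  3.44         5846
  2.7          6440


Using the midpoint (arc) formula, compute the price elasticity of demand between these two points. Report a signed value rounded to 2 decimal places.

%ΔQ = (6440 − 5846) / [(5846 + 6440)/2] = 594/6143 = 0.096695…
%ΔP = (2.7 − 3.44) / [(3.44 + 2.7)/2] = -0.74/3.07 = -0.241042…
Arc Ed = %ΔQ / %ΔP = (594/6143) / (-0.74/3.07) = -0.4011…

-0.40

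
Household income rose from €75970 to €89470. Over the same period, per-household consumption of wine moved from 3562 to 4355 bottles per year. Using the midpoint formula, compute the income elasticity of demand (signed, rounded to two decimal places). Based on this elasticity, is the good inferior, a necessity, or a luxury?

1.23; luxury

%ΔQ = (4355 − 3562)/[( 3562 + 4355)/2] = 793/3958.5 = 0.200328…
%ΔIncome = (89470 − 75970)/[( 75970 + 89470)/2] = 13500/82720 = 0.163201…
E_income = (793/3958.5) / (13500/82720) = 1.2274…
E_income > 1 ⇒ normal good, luxury.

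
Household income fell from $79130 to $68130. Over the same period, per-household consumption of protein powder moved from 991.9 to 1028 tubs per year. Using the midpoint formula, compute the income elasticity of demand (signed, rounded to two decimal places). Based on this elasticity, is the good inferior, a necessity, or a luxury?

-0.24; inferior

%ΔQ = (1028 − 991.9)/[( 991.9 + 1028)/2] = 36.1/1009.95 = 0.035744…
%ΔIncome = (68130 − 79130)/[( 79130 + 68130)/2] = -11000/73630 = -0.149395…
E_income = (36.1/1009.95) / (-11000/73630) = -0.2392…
E_income < 0 ⇒ inferior good.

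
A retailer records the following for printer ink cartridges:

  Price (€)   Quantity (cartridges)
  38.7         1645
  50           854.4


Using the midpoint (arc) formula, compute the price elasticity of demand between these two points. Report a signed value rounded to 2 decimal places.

%ΔQ = (854.4 − 1645) / [(1645 + 854.4)/2] = -790.6/1249.7 = -0.632631…
%ΔP = (50 − 38.7) / [(38.7 + 50)/2] = 11.3/44.35 = 0.254791…
Arc Ed = %ΔQ / %ΔP = (-790.6/1249.7) / (11.3/44.35) = -2.4829…

-2.48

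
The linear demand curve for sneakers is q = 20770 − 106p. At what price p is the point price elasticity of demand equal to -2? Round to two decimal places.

130.63

Ed = −106p/(20770 − 106p). Set this equal to -2:
106p = 2·(20770 − 106p) ⇒ 106p(1 + 2) = 2·20770
p = 2·20770 / (106·3) = 130.6289…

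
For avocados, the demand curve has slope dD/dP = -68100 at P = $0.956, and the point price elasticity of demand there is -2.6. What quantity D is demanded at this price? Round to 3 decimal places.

25039.846

Ed = (dD/dP)·(P/D) ⇒ D = (dD/dP)·P/Ed = (-68100)·0.956/(-2.6) = 25039.84615…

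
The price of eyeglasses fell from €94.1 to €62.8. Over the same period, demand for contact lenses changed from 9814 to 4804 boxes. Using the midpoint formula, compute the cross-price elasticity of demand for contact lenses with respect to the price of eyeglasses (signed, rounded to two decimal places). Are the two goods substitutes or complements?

%ΔQ_{contact lenses} = (4804 − 9814)/avg = -5010/7309 = -0.685456…
%ΔP_{eyeglasses} = (62.8 − 94.1)/avg = -31.3/78.45 = -0.398980…
E_cross = (-5010/7309) / (-31.3/78.45) = 1.7180…
E_cross > 0 ⇒ the goods are substitutes.

1.72; substitutes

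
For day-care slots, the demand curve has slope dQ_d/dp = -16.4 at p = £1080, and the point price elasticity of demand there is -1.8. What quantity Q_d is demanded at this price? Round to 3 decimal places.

Ed = (dQ_d/dp)·(p/Q_d) ⇒ Q_d = (dQ_d/dp)·p/Ed = (-16.4)·1080/(-1.8) = 9840

9840.000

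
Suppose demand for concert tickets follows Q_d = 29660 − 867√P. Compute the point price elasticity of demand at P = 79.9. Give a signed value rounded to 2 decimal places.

dQ_d/dP = −867/(2√P) = -48.4971. At P = 79.9, Q_d = 21910.2.
Ed = (dQ_d/dP)·(P/Q_d) = (-48.4971) × (79.9/21910.2) = -0.1768…

-0.18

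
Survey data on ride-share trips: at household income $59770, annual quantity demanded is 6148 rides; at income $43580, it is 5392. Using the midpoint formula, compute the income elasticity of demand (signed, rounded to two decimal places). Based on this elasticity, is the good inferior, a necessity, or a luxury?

%ΔQ = (5392 − 6148)/[( 6148 + 5392)/2] = -756/5770 = -0.131022…
%ΔIncome = (43580 − 59770)/[( 59770 + 43580)/2] = -16190/51675 = -0.313304…
E_income = (-756/5770) / (-16190/51675) = 0.4181…
0 < E_income < 1 ⇒ normal good, necessity.

0.42; necessity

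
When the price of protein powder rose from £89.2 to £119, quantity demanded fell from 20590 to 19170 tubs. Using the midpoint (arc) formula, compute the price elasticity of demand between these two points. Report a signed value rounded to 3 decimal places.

%ΔQ = (19170 − 20590) / [(20590 + 19170)/2] = -1420/19880 = -0.071428…
%ΔP = (119 − 89.2) / [(89.2 + 119)/2] = 29.8/104.1 = 0.286263…
Arc Ed = %ΔQ / %ΔP = (-1420/19880) / (29.8/104.1) = -0.24952…

-0.250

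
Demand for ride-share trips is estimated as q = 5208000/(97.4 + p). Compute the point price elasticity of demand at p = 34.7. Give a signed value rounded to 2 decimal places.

-0.26

dq/dp = −5208000/(97.4 + p)² = -298.446. At p = 34.7, q = 39424.7.
Ed = (dq/dp)·(p/q) = (-298.446) × (34.7/39424.7) = -0.2626…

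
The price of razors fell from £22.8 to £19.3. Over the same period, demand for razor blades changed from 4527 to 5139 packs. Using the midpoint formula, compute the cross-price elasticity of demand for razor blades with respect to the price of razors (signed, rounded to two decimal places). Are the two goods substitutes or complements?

%ΔQ_{razor blades} = (5139 − 4527)/avg = 612/4833 = 0.126629…
%ΔP_{razors} = (19.3 − 22.8)/avg = -3.5/21.05 = -0.166270…
E_cross = (612/4833) / (-3.5/21.05) = -0.7615…
E_cross < 0 ⇒ the goods are complements.

-0.76; complements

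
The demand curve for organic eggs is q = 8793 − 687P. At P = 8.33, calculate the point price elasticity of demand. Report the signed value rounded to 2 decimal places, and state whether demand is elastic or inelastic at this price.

dq/dP = −687. At P = 8.33, q = 8793 − 687(8.33) = 3070.29.
Ed = (dq/dP)·(P/q) = −687 × (8.33/3070.29) = -1.8638…
|Ed| = 1.86 > 1, so demand is elastic.

-1.86; elastic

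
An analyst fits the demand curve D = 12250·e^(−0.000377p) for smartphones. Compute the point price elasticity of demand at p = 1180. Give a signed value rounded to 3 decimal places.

-0.445

dD/dp = −0.000377·D = -2.9599. At p = 1180, D = 7851.2.
Ed = (dD/dp)·(p/D) = (-2.9599) × (1180/7851.2) = -0.44486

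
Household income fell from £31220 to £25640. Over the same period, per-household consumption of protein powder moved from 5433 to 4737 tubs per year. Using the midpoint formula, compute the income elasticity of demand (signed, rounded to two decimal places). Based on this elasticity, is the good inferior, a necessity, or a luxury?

0.70; necessity

%ΔQ = (4737 − 5433)/[( 5433 + 4737)/2] = -696/5085 = -0.136873…
%ΔIncome = (25640 − 31220)/[( 31220 + 25640)/2] = -5580/28430 = -0.196271…
E_income = (-696/5085) / (-5580/28430) = 0.6973…
0 < E_income < 1 ⇒ normal good, necessity.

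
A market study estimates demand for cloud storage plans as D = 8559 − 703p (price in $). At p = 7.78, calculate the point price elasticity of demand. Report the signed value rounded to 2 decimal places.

-1.77

dD/dp = −703. At p = 7.78, D = 8559 − 703(7.78) = 3089.66.
Ed = (dD/dp)·(p/D) = −703 × (7.78/3089.66) = -1.7702…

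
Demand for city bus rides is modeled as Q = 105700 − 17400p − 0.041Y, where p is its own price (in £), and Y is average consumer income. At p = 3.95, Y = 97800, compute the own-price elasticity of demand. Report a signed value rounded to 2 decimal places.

-2.09

At the given values, Q = 105700 − 17400(3.95) − 0.041(97800) = 32960.2.
∂Q/∂p = −17400.
E = (-17400) × (3.95/32960.2) = -2.0852…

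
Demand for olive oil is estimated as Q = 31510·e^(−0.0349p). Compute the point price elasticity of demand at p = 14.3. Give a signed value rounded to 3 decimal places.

dQ/dp = −0.0349·Q = -667.622. At p = 14.3, Q = 19129.6.
Ed = (dQ/dp)·(p/Q) = (-667.622) × (14.3/19129.6) = -0.49907

-0.499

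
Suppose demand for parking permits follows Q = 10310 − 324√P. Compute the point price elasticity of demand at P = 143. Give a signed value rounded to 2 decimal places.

-0.30

dQ/dP = −324/(2√P) = -13.5471. At P = 143, Q = 6435.52.
Ed = (dQ/dP)·(P/Q) = (-13.5471) × (143/6435.52) = -0.3010…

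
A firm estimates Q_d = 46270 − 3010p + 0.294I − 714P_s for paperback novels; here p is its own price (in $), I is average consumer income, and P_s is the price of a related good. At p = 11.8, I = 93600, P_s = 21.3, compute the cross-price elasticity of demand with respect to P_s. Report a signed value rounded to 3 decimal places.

At the given values, Q_d = 46270 − 3010(11.8) + 0.294(93600) − 714(21.3) = 23062.2.
∂Q_d/∂P_s = -714.
E = (-714) × (21.3/23062.2) = -0.65944…

-0.659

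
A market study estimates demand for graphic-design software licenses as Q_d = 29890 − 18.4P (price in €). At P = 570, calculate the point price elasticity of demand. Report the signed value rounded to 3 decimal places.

-0.541

dQ_d/dP = −18.4. At P = 570, Q_d = 29890 − 18.4(570) = 19402.
Ed = (dQ_d/dP)·(P/Q_d) = −18.4 × (570/19402) = -0.54056…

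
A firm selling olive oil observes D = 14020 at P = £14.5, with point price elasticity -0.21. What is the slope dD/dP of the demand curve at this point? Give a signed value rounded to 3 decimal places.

Ed = (dD/dP)·(P/D) ⇒ dD/dP = Ed·D/P = (-0.21)·14020/14.5 = -203.04827…

-203.048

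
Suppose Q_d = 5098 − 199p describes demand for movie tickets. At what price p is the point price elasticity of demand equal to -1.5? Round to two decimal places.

15.37

Ed = −199p/(5098 − 199p). Set this equal to -1.5:
199p = 1.5·(5098 − 199p) ⇒ 199p(1 + 1.5) = 1.5·5098
p = 1.5·5098 / (199·2.5) = 15.3708…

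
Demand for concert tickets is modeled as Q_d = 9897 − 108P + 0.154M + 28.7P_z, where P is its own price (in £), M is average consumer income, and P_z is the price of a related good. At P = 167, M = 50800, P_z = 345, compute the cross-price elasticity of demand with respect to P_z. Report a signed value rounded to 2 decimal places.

At the given values, Q_d = 9897 − 108(167) + 0.154(50800) + 28.7(345) = 9585.7.
∂Q_d/∂P_z = 28.7.
E = (28.7) × (345/9585.7) = 1.0329…

1.03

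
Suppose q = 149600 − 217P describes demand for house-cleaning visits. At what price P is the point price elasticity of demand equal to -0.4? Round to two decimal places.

196.97

Ed = −217P/(149600 − 217P). Set this equal to -0.4:
217P = 0.4·(149600 − 217P) ⇒ 217P(1 + 0.4) = 0.4·149600
P = 0.4·149600 / (217·1.4) = 196.9716…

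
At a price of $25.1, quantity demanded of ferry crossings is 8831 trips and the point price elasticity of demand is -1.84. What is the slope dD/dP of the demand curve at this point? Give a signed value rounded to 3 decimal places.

Ed = (dD/dP)·(P/D) ⇒ dD/dP = Ed·D/P = (-1.84)·8831/25.1 = -647.37211…

-647.372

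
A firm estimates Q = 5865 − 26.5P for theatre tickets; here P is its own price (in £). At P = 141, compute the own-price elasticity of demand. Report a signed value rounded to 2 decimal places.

At the given values, Q = 5865 − 26.5(141) = 2128.5.
∂Q/∂P = −26.5.
E = (-26.5) × (141/2128.5) = -1.7554…

-1.76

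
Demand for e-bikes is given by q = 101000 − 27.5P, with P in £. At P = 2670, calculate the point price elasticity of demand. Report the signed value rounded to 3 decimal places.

dq/dP = −27.5. At P = 2670, q = 101000 − 27.5(2670) = 27575.
Ed = (dq/dP)·(P/q) = −27.5 × (2670/27575) = -2.66273…

-2.663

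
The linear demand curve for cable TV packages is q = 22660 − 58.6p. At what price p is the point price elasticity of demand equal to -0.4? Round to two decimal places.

110.48

Ed = −58.6p/(22660 − 58.6p). Set this equal to -0.4:
58.6p = 0.4·(22660 − 58.6p) ⇒ 58.6p(1 + 0.4) = 0.4·22660
p = 0.4·22660 / (58.6·1.4) = 110.4826…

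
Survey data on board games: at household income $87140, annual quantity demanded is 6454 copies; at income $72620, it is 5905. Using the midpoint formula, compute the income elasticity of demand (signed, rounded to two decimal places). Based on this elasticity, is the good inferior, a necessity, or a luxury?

%ΔQ = (5905 − 6454)/[( 6454 + 5905)/2] = -549/6179.5 = -0.088842…
%ΔIncome = (72620 − 87140)/[( 87140 + 72620)/2] = -14520/79880 = -0.181772…
E_income = (-549/6179.5) / (-14520/79880) = 0.4887…
0 < E_income < 1 ⇒ normal good, necessity.

0.49; necessity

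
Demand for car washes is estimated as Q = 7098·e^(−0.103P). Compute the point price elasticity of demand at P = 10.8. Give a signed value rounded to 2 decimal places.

-1.11

dQ/dP = −0.103·Q = -240.361. At P = 10.8, Q = 2333.6.
Ed = (dQ/dP)·(P/Q) = (-240.361) × (10.8/2333.6) = -1.1124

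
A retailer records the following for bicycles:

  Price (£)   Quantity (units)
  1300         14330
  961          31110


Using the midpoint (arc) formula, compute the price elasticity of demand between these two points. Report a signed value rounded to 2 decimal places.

-2.46

%ΔQ = (31110 − 14330) / [(14330 + 31110)/2] = 16780/22720 = 0.738556…
%ΔP = (961 − 1300) / [(1300 + 961)/2] = -339/1130.5 = -0.299867…
Arc Ed = %ΔQ / %ΔP = (16780/22720) / (-339/1130.5) = -2.4629…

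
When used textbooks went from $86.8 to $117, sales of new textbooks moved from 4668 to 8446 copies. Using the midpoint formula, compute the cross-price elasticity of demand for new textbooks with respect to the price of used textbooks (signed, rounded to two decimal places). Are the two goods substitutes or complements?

%ΔQ_{new textbooks} = (8446 − 4668)/avg = 3778/6557 = 0.576178…
%ΔP_{used textbooks} = (117 − 86.8)/avg = 30.2/101.9 = 0.296368…
E_cross = (3778/6557) / (30.2/101.9) = 1.9441…
E_cross > 0 ⇒ the goods are substitutes.

1.94; substitutes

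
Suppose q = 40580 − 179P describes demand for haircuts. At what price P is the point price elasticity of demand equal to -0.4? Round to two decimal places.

64.77

Ed = −179P/(40580 − 179P). Set this equal to -0.4:
179P = 0.4·(40580 − 179P) ⇒ 179P(1 + 0.4) = 0.4·40580
P = 0.4·40580 / (179·1.4) = 64.7725…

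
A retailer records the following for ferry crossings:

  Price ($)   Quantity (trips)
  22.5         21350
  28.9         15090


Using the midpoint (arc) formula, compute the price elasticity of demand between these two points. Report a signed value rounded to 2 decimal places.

%ΔQ = (15090 − 21350) / [(21350 + 15090)/2] = -6260/18220 = -0.343578…
%ΔP = (28.9 − 22.5) / [(22.5 + 28.9)/2] = 6.4/25.7 = 0.249027…
Arc Ed = %ΔQ / %ΔP = (-6260/18220) / (6.4/25.7) = -1.3796…

-1.38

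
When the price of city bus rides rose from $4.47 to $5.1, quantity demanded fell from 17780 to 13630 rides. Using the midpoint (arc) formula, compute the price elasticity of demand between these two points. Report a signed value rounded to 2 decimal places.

-2.01

%ΔQ = (13630 − 17780) / [(17780 + 13630)/2] = -4150/15705 = -0.264247…
%ΔP = (5.1 − 4.47) / [(4.47 + 5.1)/2] = 0.63/4.785 = 0.131661…
Arc Ed = %ΔQ / %ΔP = (-4150/15705) / (0.63/4.785) = -2.0070…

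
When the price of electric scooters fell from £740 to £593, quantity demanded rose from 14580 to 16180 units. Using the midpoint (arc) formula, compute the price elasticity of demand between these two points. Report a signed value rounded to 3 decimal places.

%ΔQ = (16180 − 14580) / [(14580 + 16180)/2] = 1600/15380 = 0.104031…
%ΔP = (593 − 740) / [(740 + 593)/2] = -147/666.5 = -0.220555…
Arc Ed = %ΔQ / %ΔP = (1600/15380) / (-147/666.5) = -0.47167…

-0.472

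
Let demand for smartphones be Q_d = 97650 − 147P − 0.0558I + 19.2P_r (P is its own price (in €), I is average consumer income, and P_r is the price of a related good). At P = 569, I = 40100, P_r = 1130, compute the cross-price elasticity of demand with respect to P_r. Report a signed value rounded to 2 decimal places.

At the given values, Q_d = 97650 − 147(569) − 0.0558(40100) + 19.2(1130) = 33465.42.
∂Q_d/∂P_r = 19.2.
E = (19.2) × (1130/33465.42) = 0.6483…

0.65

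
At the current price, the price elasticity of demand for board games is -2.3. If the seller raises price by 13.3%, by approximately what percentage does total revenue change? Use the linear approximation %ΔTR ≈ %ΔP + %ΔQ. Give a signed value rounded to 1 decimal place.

-17.3%

%ΔQ ≈ Ed × %ΔP = (-2.3) × (+13.3%) = -30.5900%
%ΔTR ≈ %ΔP + %ΔQ = (+13.3%) + (-30.5900%) = -17.2900%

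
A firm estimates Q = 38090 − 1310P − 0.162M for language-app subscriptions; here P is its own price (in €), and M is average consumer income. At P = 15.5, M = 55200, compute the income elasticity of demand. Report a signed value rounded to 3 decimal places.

At the given values, Q = 38090 − 1310(15.5) − 0.162(55200) = 8842.6.
∂Q/∂M = -0.162.
E = (-0.162) × (55200/8842.6) = -1.01128…

-1.011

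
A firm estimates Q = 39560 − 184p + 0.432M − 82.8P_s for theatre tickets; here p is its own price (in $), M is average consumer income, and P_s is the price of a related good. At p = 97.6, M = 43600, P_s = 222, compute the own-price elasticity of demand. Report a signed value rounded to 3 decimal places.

-0.814

At the given values, Q = 39560 − 184(97.6) + 0.432(43600) − 82.8(222) = 22055.2.
∂Q/∂p = −184.
E = (-184) × (97.6/22055.2) = -0.81424…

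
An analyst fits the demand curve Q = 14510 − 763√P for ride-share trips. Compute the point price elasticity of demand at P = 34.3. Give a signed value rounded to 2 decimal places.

dQ/dP = −763/(2√P) = -65.14. At P = 34.3, Q = 10041.4.
Ed = (dQ/dP)·(P/Q) = (-65.14) × (34.3/10041.4) = -0.2225…

-0.22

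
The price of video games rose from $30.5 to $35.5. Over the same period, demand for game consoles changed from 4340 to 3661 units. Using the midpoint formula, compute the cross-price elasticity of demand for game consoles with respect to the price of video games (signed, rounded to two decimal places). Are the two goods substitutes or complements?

%ΔQ_{game consoles} = (3661 − 4340)/avg = -679/4000.5 = -0.169728…
%ΔP_{video games} = (35.5 − 30.5)/avg = 5/33 = 0.151515…
E_cross = (-679/4000.5) / (5/33) = -1.1202…
E_cross < 0 ⇒ the goods are complements.

-1.12; complements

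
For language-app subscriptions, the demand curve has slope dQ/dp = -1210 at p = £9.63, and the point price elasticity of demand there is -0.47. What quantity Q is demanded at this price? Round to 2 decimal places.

24792.13

Ed = (dQ/dp)·(p/Q) ⇒ Q = (dQ/dp)·p/Ed = (-1210)·9.63/(-0.47) = 24792.1276…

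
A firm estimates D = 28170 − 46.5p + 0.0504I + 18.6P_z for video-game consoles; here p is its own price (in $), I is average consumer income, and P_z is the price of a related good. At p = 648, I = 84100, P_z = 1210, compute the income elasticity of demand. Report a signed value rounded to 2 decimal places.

0.17

At the given values, D = 28170 − 46.5(648) + 0.0504(84100) + 18.6(1210) = 24782.64.
∂D/∂I = 0.0504.
E = (0.0504) × (84100/24782.64) = 0.1710…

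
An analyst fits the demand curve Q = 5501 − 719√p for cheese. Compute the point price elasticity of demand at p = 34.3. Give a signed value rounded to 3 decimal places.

dQ/dp = −719/(2√p) = -61.3835. At p = 34.3, Q = 1290.09.
Ed = (dQ/dp)·(p/Q) = (-61.3835) × (34.3/1290.09) = -1.63202…

-1.632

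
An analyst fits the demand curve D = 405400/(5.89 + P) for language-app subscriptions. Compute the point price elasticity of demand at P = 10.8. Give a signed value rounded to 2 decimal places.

dD/dP = −405400/(5.89 + P)² = -1455.36. At P = 10.8, D = 24290.
Ed = (dD/dP)·(P/D) = (-1455.36) × (10.8/24290) = -0.6470…

-0.65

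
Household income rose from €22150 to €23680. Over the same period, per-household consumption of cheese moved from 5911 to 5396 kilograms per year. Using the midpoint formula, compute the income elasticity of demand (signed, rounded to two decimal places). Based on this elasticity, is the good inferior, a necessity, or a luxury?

%ΔQ = (5396 − 5911)/[( 5911 + 5396)/2] = -515/5653.5 = -0.091094…
%ΔIncome = (23680 − 22150)/[( 22150 + 23680)/2] = 1530/22915 = 0.066768…
E_income = (-515/5653.5) / (1530/22915) = -1.3643…
E_income < 0 ⇒ inferior good.

-1.36; inferior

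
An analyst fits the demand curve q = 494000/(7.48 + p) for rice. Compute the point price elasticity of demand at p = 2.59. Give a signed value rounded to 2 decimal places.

-0.26

dq/dp = −494000/(7.48 + p)² = -4871.56. At p = 2.59, q = 49056.6.
Ed = (dq/dp)·(p/q) = (-4871.56) × (2.59/49056.6) = -0.2571…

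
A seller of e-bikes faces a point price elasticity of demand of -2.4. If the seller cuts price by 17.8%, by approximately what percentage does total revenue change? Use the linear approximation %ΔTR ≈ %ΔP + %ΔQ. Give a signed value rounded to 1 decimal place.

%ΔQ ≈ Ed × %ΔP = (-2.4) × (-17.8%) = +42.7200%
%ΔTR ≈ %ΔP + %ΔQ = (-17.8%) + (+42.7200%) = +24.9200%

+24.9%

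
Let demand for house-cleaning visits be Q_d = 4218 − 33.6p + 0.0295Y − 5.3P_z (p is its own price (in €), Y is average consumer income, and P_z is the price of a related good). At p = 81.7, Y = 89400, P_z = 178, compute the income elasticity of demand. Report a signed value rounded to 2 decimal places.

At the given values, Q_d = 4218 − 33.6(81.7) + 0.0295(89400) − 5.3(178) = 3166.78.
∂Q_d/∂Y = 0.0295.
E = (0.0295) × (89400/3166.78) = 0.8328…

0.83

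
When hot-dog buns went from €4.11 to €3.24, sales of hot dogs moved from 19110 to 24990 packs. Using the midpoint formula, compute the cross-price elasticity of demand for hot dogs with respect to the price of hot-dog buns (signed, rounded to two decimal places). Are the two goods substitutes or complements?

-1.13; complements

%ΔQ_{hot dogs} = (24990 − 19110)/avg = 5880/22050 = 0.266666…
%ΔP_{hot-dog buns} = (3.24 − 4.11)/avg = -0.87/3.675 = -0.236734…
E_cross = (5880/22050) / (-0.87/3.675) = -1.1264…
E_cross < 0 ⇒ the goods are complements.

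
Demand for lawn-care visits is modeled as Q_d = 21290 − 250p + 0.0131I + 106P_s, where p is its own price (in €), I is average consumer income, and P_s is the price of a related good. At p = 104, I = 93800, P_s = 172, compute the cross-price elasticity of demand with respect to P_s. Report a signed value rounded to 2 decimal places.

At the given values, Q_d = 21290 − 250(104) + 0.0131(93800) + 106(172) = 14750.78.
∂Q_d/∂P_s = 106.
E = (106) × (172/14750.78) = 1.2360…

1.24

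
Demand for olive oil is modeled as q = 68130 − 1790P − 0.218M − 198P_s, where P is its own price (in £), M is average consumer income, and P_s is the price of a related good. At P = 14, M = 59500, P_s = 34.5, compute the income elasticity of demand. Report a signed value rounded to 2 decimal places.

At the given values, q = 68130 − 1790(14) − 0.218(59500) − 198(34.5) = 23268.
∂q/∂M = -0.218.
E = (-0.218) × (59500/23268) = -0.5574…

-0.56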